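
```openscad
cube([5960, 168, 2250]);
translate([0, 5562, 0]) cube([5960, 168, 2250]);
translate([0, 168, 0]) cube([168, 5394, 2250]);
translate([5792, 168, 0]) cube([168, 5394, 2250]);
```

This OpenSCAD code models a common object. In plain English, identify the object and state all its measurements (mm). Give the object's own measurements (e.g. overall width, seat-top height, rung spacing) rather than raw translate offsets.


The wall frame of a small rectangular building: four walls, each 2250 mm tall and 168 mm thick, enclosing a footprint 5960 mm (x) by 5730 mm (y) outside-to-outside, with no floor or roof. The front and back walls (the −y and +y sides) span the full width; the two side walls fit between them.


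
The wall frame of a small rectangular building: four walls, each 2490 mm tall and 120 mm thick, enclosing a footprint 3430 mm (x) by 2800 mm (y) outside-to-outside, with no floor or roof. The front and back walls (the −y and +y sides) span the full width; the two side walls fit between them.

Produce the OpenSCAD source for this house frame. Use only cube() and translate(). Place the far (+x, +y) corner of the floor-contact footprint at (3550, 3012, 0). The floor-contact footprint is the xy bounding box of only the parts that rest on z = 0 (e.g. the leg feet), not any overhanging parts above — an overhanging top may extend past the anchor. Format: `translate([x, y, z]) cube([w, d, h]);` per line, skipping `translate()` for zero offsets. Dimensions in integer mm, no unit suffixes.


translate([120, 212, 0]) cube([3430, 120, 2490]);
translate([120, 2892, 0]) cube([3430, 120, 2490]);
translate([120, 332, 0]) cube([120, 2560, 2490]);
translate([3430, 332, 0]) cube([120, 2560, 2490]);


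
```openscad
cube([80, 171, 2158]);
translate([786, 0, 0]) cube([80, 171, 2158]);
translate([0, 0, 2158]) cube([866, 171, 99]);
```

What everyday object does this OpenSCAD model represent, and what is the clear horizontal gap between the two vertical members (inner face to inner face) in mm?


A door frame. The clear opening width is 706 mm.

Two 2158 mm tall posts with a header on top — a door frame. The left jamb is 80 mm wide at x = 0; the right jamb starts at x = 786. The clear opening is 786 − 80 = 706 mm.


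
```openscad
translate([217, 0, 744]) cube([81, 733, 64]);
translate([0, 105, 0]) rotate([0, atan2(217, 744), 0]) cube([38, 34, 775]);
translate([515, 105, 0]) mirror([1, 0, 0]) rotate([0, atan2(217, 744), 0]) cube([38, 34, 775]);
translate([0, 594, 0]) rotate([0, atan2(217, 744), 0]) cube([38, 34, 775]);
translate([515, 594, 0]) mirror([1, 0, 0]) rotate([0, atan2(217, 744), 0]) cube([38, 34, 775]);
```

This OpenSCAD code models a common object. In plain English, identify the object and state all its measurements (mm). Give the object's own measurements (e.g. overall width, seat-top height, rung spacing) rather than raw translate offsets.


A sawhorse. A 81×733×64 mm beam (x, y, z) sits on two A-frame leg pairs. Each pair is two raked legs of 38×34 mm section (34 mm along y) splaying symmetrically in x. Each leg rises 744 mm vertically over 217 mm of horizontal reach and is 775 mm long along its own axis. Every leg's outer bottom edge rests on the floor and its outer top edge meets a bottom edge of the beam — the left legs (tilting toward +x) meet the beam's −x bottom edge, the right legs (their mirror images, tilting toward −x) meet its +x bottom edge — so the leg tops tuck under the beam, the beam's underside is 744 mm above the floor, and the feet are 515 mm apart outside-to-outside with the beam centred between them. The two leg pairs are set in 105 mm from either end of the beam.


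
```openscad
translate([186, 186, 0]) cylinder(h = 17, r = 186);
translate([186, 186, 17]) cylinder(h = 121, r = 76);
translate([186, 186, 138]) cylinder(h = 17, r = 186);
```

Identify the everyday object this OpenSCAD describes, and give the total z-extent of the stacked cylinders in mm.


A spool. The overall height is 155 mm.

Three coaxial cylinders, large–small–large — a spool. Two 17 mm flanges and a 121 mm core give 17 + 121 + 17 = 155 mm.


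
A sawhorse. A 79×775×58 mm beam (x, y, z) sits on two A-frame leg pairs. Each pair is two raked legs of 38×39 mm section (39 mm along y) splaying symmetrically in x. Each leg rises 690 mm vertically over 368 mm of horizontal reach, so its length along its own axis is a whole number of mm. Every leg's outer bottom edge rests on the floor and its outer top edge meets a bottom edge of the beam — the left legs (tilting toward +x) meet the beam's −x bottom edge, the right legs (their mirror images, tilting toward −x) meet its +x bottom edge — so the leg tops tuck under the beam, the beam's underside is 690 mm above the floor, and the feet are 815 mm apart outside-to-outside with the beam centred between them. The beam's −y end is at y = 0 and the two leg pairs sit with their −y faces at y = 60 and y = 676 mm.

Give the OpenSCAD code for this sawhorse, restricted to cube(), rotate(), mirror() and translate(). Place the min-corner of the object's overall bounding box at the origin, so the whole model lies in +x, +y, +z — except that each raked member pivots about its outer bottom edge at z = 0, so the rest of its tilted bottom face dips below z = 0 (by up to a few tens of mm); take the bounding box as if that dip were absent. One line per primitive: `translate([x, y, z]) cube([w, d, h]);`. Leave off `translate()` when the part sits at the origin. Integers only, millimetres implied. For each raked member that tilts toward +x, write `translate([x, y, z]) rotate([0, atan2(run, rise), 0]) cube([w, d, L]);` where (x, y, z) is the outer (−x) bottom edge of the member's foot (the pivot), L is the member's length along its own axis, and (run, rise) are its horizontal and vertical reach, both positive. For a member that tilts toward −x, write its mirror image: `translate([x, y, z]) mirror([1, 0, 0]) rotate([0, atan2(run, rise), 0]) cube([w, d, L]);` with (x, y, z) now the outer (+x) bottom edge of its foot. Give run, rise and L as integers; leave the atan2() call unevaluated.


translate([368, 0, 690]) cube([79, 775, 58]);
translate([0, 60, 0]) rotate([0, atan2(368, 690), 0]) cube([38, 39, 782]);
translate([815, 60, 0]) mirror([1, 0, 0]) rotate([0, atan2(368, 690), 0]) cube([38, 39, 782]);
translate([0, 676, 0]) rotate([0, atan2(368, 690), 0]) cube([38, 39, 782]);
translate([815, 676, 0]) mirror([1, 0, 0]) rotate([0, atan2(368, 690), 0]) cube([38, 39, 782]);


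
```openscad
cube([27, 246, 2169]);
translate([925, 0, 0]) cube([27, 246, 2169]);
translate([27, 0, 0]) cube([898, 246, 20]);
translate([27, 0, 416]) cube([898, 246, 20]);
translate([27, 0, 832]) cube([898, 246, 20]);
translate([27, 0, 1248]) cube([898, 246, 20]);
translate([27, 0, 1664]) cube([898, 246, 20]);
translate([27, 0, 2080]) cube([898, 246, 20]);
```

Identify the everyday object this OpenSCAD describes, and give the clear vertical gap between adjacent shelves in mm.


A bookshelf. The clear shelf gap is 396 mm.

Two tall side panels with 6 horizontal boards between them — a bookshelf. The first two shelf undersides are at z = 0 and z = 416; with shelf thickness 20, the clear gap is 416 − 0 − 20 = 396 mm.


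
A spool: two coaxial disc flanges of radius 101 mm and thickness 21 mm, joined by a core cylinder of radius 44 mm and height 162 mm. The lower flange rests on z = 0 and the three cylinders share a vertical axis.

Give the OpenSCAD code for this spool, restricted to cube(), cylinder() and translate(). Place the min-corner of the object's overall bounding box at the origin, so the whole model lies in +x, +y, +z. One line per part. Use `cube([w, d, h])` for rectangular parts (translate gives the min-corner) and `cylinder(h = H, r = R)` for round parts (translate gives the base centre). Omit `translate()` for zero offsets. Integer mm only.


translate([101, 101, 0]) cylinder(h = 21, r = 101);
translate([101, 101, 21]) cylinder(h = 162, r = 44);
translate([101, 101, 183]) cylinder(h = 21, r = 101);


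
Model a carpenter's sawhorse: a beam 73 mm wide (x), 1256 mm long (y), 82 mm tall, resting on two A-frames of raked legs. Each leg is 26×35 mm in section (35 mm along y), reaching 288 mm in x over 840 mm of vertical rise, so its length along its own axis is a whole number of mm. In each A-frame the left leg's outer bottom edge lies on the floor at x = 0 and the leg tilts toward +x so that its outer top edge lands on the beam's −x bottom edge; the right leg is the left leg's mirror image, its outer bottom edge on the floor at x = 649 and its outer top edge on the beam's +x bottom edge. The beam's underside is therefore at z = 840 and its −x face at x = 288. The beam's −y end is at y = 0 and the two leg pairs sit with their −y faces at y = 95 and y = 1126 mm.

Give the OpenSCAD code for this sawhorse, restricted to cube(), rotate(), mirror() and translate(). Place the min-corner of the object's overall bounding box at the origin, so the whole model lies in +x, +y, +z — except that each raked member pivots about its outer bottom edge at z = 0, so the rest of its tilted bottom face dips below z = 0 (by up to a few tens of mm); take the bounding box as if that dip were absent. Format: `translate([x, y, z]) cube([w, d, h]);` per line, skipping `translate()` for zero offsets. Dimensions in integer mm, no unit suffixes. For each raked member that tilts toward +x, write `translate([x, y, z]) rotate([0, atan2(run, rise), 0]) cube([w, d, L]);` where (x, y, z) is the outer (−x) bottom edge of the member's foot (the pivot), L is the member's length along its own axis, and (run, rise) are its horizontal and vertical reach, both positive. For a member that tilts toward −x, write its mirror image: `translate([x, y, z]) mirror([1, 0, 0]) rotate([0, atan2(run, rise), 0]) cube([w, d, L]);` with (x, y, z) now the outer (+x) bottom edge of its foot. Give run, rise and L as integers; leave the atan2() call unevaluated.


translate([288, 0, 840]) cube([73, 1256, 82]);
translate([0, 95, 0]) rotate([0, atan2(288, 840), 0]) cube([26, 35, 888]);
translate([649, 95, 0]) mirror([1, 0, 0]) rotate([0, atan2(288, 840), 0]) cube([26, 35, 888]);
translate([0, 1126, 0]) rotate([0, atan2(288, 840), 0]) cube([26, 35, 888]);
translate([649, 1126, 0]) mirror([1, 0, 0]) rotate([0, atan2(288, 840), 0]) cube([26, 35, 888]);


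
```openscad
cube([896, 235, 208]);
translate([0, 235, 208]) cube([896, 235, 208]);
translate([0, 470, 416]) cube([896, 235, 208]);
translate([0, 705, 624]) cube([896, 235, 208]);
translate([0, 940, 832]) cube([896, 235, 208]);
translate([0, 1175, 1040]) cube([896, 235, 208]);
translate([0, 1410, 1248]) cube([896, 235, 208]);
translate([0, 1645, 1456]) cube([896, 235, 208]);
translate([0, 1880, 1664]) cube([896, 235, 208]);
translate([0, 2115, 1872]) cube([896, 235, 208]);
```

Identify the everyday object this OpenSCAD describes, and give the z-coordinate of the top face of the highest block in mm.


A staircase. The total rise is 2080 mm.

10 identical blocks, each offset up and back from the previous — a staircase. Each step is 208 mm tall and there are 10 of them, so the total rise is 10 × 208 = 2080 mm.


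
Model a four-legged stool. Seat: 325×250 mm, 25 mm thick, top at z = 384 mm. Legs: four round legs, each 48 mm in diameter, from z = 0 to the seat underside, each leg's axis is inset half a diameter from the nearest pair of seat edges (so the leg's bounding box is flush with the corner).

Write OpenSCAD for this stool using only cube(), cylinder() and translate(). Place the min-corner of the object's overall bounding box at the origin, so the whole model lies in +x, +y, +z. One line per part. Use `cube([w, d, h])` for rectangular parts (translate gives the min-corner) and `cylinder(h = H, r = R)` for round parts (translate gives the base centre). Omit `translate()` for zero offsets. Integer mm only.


translate([0, 0, 359]) cube([325, 250, 25]);
translate([24, 24, 0]) cylinder(h = 359, r = 24);
translate([301, 24, 0]) cylinder(h = 359, r = 24);
translate([24, 226, 0]) cylinder(h = 359, r = 24);
translate([301, 226, 0]) cylinder(h = 359, r = 24);


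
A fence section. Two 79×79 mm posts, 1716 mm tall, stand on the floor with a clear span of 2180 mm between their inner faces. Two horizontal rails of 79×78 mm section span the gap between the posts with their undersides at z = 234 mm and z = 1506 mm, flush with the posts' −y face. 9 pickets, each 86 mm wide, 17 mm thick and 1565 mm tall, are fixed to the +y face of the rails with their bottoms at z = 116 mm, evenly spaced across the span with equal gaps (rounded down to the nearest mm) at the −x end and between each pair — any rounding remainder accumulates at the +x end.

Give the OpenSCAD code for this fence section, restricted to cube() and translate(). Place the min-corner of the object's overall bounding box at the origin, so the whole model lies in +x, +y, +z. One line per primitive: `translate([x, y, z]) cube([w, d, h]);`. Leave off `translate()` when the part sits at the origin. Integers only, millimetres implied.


cube([79, 79, 1716]);
translate([2259, 0, 0]) cube([79, 79, 1716]);
translate([79, 0, 234]) cube([2180, 79, 78]);
translate([79, 0, 1506]) cube([2180, 79, 78]);
translate([219, 79, 116]) cube([86, 17, 1565]);
translate([445, 79, 116]) cube([86, 17, 1565]);
translate([671, 79, 116]) cube([86, 17, 1565]);
translate([897, 79, 116]) cube([86, 17, 1565]);
translate([1123, 79, 116]) cube([86, 17, 1565]);
translate([1349, 79, 116]) cube([86, 17, 1565]);
translate([1575, 79, 116]) cube([86, 17, 1565]);
translate([1801, 79, 116]) cube([86, 17, 1565]);
translate([2027, 79, 116]) cube([86, 17, 1565]);


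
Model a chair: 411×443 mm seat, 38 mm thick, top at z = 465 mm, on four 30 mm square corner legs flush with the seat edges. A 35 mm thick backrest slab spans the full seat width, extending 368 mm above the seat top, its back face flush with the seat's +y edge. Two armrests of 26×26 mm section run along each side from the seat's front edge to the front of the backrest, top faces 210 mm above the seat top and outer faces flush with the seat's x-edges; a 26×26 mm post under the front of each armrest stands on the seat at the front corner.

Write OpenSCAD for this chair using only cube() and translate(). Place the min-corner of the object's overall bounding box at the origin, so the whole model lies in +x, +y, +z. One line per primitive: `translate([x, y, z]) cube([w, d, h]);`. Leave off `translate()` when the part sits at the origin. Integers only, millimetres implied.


translate([0, 0, 427]) cube([411, 443, 38]);
cube([30, 30, 427]);
translate([381, 0, 0]) cube([30, 30, 427]);
translate([0, 413, 0]) cube([30, 30, 427]);
translate([381, 413, 0]) cube([30, 30, 427]);
translate([0, 408, 465]) cube([411, 35, 368]);
translate([0, 0, 649]) cube([26, 408, 26]);
translate([385, 0, 649]) cube([26, 408, 26]);
translate([0, 0, 465]) cube([26, 26, 184]);
translate([385, 0, 465]) cube([26, 26, 184]);


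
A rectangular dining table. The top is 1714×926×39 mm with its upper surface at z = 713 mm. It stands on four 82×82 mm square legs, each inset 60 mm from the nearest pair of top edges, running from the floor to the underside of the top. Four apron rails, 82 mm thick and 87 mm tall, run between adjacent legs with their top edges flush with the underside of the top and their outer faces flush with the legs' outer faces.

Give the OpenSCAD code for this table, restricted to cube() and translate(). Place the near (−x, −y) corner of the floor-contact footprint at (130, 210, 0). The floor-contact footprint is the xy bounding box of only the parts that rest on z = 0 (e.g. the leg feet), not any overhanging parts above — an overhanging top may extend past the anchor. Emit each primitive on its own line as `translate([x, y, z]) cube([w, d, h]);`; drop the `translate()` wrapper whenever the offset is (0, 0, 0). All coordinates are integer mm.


translate([70, 150, 674]) cube([1714, 926, 39]);
translate([130, 210, 0]) cube([82, 82, 674]);
translate([1642, 210, 0]) cube([82, 82, 674]);
translate([130, 934, 0]) cube([82, 82, 674]);
translate([1642, 934, 0]) cube([82, 82, 674]);
translate([212, 210, 587]) cube([1430, 82, 87]);
translate([212, 934, 587]) cube([1430, 82, 87]);
translate([130, 292, 587]) cube([82, 642, 87]);
translate([1642, 292, 587]) cube([82, 642, 87]);


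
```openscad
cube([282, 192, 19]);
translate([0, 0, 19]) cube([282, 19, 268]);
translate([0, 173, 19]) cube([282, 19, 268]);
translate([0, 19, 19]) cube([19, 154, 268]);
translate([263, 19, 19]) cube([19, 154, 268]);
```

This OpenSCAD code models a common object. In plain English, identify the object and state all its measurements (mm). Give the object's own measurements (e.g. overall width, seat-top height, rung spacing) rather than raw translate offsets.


An open-topped rectangular box: outside dimensions 282×192×287 mm, with a uniform wall and base thickness of 19 mm. The base is a full 282×192 slab on the floor; four walls sit on top of the base. The front and back walls (the −y and +y sides) span the full width; the two side walls fit between them.


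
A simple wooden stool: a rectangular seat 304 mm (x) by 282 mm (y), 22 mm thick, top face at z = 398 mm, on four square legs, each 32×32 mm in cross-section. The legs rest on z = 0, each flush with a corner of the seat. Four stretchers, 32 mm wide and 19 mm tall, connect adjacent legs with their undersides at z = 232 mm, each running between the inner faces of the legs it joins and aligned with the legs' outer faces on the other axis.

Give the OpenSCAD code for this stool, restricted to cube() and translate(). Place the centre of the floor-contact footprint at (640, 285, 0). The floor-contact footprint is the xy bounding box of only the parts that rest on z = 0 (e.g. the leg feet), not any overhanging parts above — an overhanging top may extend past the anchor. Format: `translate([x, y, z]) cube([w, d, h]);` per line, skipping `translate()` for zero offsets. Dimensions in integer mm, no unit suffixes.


translate([488, 144, 376]) cube([304, 282, 22]);
translate([488, 144, 0]) cube([32, 32, 376]);
translate([760, 144, 0]) cube([32, 32, 376]);
translate([488, 394, 0]) cube([32, 32, 376]);
translate([760, 394, 0]) cube([32, 32, 376]);
translate([520, 144, 232]) cube([240, 32, 19]);
translate([520, 394, 232]) cube([240, 32, 19]);
translate([488, 176, 232]) cube([32, 218, 19]);
translate([760, 176, 232]) cube([32, 218, 19]);


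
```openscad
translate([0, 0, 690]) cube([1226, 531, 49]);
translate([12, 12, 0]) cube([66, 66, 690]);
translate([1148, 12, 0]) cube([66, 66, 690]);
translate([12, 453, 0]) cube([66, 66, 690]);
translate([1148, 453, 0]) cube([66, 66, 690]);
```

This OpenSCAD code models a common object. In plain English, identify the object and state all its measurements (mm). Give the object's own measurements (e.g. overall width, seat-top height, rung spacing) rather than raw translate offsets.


A rectangular dining table. The top is 1226×531×49 mm with its upper surface at z = 739 mm. It stands on four 66×66 mm square legs, each inset 12 mm from the nearest pair of top edges, running from the floor to the underside of the top.


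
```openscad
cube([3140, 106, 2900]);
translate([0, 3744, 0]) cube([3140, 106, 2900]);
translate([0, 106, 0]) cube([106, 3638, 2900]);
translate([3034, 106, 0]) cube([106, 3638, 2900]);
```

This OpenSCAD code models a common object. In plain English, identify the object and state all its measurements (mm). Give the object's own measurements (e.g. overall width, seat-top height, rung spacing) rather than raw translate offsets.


The wall frame of a small rectangular building: four walls, each 2900 mm tall and 106 mm thick, enclosing a footprint 3140 mm (x) by 3850 mm (y) outside-to-outside, with no floor or roof. The front and back walls (the −y and +y sides) span the full width; the two side walls fit between them.


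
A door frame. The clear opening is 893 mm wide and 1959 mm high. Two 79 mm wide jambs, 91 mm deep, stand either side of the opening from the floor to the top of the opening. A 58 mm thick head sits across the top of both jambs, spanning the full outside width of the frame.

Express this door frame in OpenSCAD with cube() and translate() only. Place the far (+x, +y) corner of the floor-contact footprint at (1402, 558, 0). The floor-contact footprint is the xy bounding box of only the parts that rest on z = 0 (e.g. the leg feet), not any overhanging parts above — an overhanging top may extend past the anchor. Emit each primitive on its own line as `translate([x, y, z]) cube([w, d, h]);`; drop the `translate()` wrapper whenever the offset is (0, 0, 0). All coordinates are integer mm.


translate([351, 467, 0]) cube([79, 91, 1959]);
translate([1323, 467, 0]) cube([79, 91, 1959]);
translate([351, 467, 1959]) cube([1051, 91, 58]);


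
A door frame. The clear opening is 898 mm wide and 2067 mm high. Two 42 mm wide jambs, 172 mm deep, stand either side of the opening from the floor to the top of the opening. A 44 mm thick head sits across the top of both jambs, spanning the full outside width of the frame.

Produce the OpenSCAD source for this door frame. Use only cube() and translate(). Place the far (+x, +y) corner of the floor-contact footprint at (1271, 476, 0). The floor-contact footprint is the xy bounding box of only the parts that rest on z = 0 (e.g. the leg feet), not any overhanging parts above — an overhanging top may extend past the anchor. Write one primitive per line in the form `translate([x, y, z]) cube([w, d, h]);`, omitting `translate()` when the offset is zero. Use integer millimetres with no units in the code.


translate([289, 304, 0]) cube([42, 172, 2067]);
translate([1229, 304, 0]) cube([42, 172, 2067]);
translate([289, 304, 2067]) cube([982, 172, 44]);


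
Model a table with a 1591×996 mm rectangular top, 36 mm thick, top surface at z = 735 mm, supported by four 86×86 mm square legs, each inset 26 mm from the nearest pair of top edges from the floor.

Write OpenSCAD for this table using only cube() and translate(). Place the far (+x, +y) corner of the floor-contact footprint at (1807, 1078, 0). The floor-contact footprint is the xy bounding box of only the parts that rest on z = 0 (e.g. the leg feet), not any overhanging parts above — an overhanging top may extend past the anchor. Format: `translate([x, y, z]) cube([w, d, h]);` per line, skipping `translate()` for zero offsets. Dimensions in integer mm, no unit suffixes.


translate([242, 108, 699]) cube([1591, 996, 36]);
translate([268, 134, 0]) cube([86, 86, 699]);
translate([1721, 134, 0]) cube([86, 86, 699]);
translate([268, 992, 0]) cube([86, 86, 699]);
translate([1721, 992, 0]) cube([86, 86, 699]);


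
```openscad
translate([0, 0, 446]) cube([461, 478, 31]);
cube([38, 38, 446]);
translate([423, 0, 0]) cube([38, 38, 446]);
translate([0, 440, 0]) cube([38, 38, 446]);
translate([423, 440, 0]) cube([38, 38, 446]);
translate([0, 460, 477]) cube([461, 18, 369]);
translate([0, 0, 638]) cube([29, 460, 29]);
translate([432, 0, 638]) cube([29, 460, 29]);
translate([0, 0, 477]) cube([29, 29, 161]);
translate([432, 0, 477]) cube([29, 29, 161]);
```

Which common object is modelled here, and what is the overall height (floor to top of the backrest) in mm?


A chair. The overall height is 846 mm.

A slab on four corner posts with a tall panel at the back — a chair. The seat slab sits at z = 446 with thickness 31, and the 369 mm backrest starts at the seat top, so the overall height is 446 + 31 + 369 = 846 mm.


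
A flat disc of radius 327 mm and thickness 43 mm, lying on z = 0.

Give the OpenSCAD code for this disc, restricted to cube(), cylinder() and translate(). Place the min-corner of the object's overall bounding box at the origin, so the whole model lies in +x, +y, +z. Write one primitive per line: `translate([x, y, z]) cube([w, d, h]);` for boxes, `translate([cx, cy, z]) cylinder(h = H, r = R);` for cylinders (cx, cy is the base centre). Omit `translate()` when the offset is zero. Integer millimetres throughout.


translate([327, 327, 0]) cylinder(h = 43, r = 327);


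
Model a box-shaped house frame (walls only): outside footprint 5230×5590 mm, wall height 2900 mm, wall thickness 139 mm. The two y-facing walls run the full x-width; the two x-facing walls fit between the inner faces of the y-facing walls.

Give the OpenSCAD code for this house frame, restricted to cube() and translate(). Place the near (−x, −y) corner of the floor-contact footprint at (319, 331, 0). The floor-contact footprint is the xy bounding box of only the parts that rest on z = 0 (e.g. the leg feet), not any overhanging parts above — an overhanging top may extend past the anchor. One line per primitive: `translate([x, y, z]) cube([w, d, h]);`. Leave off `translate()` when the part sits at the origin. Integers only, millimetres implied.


translate([319, 331, 0]) cube([5230, 139, 2900]);
translate([319, 5782, 0]) cube([5230, 139, 2900]);
translate([319, 470, 0]) cube([139, 5312, 2900]);
translate([5410, 470, 0]) cube([139, 5312, 2900]);


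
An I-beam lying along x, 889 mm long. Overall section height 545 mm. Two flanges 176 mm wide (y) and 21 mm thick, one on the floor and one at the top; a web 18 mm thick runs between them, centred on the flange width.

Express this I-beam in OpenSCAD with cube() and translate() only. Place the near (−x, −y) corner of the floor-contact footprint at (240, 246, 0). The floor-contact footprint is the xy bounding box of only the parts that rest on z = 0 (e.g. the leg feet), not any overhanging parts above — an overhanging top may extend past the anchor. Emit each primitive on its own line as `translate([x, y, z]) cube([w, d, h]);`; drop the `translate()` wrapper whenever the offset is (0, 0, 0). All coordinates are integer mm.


translate([240, 246, 0]) cube([889, 176, 21]);
translate([240, 325, 21]) cube([889, 18, 503]);
translate([240, 246, 524]) cube([889, 176, 21]);


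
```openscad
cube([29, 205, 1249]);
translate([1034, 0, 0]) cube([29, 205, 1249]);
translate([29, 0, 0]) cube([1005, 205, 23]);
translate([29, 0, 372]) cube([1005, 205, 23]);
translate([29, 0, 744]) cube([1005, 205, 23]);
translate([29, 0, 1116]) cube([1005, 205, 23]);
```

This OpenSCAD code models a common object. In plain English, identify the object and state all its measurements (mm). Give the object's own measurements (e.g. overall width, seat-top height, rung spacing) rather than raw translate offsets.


An open bookshelf. Two side panels, each 29 mm thick, 205 mm deep and 1249 mm tall, stand 1063 mm apart (outside-to-outside). Between them sit 4 shelves, each 23 mm thick and 205 mm deep, spanning the full gap between the sides. The bottom shelf rests on the floor (its underside at z = 0) and the clear gap between one shelf's top and the next shelf's underside is 349 mm.


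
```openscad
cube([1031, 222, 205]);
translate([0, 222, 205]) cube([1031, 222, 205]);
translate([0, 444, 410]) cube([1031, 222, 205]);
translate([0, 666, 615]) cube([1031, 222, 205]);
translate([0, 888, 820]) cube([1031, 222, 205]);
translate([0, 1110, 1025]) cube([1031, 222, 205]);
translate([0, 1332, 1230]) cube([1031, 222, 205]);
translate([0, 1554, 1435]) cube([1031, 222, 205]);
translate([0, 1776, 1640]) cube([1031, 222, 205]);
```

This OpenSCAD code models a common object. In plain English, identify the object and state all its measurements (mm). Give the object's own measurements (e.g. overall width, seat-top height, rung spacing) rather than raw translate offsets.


A straight staircase of 9 solid steps. Each step is 1031 mm wide (x), 222 mm deep (y, the going) and 205 mm tall (the rise). The first step rests on the floor; each subsequent step sits one going further in +y and one rise higher in +z, directly behind and above the previous step with no overlap.


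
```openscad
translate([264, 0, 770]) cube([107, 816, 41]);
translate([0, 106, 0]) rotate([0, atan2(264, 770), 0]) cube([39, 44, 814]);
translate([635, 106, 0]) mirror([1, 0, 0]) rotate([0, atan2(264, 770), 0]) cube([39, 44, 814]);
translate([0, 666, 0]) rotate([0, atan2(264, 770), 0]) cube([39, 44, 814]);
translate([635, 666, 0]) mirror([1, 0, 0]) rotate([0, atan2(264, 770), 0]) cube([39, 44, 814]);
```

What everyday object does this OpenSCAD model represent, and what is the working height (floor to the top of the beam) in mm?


A sawhorse. The overall height is 811 mm.

A beam across two mirrored pairs of raked legs — a sawhorse. The beam's underside is at z = 770 (matching the legs' vertical rise in atan2(264, 770)) and the beam is 41 mm tall, so its top is at 770 + 41 = 811 mm. The raked legs top out at the beam's underside, so that is the highest point.


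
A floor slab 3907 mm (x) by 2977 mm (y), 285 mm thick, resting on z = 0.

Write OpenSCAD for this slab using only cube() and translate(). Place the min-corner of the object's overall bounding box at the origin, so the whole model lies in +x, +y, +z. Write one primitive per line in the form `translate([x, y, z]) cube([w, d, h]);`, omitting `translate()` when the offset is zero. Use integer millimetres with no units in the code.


cube([3907, 2977, 285]);


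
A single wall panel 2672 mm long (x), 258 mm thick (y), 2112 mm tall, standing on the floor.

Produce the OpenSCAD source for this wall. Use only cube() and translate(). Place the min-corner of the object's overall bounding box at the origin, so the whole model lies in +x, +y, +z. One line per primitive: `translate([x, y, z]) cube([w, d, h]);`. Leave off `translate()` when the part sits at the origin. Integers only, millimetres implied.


cube([2672, 258, 2112]);


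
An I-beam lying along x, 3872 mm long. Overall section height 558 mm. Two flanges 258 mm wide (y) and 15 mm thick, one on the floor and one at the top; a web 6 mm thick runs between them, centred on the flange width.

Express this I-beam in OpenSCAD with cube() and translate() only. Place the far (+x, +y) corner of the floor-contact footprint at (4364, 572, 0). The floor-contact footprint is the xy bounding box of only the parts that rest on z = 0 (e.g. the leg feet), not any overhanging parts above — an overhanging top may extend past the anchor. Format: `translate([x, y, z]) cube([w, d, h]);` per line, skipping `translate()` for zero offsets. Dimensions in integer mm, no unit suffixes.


translate([492, 314, 0]) cube([3872, 258, 15]);
translate([492, 440, 15]) cube([3872, 6, 528]);
translate([492, 314, 543]) cube([3872, 258, 15]);


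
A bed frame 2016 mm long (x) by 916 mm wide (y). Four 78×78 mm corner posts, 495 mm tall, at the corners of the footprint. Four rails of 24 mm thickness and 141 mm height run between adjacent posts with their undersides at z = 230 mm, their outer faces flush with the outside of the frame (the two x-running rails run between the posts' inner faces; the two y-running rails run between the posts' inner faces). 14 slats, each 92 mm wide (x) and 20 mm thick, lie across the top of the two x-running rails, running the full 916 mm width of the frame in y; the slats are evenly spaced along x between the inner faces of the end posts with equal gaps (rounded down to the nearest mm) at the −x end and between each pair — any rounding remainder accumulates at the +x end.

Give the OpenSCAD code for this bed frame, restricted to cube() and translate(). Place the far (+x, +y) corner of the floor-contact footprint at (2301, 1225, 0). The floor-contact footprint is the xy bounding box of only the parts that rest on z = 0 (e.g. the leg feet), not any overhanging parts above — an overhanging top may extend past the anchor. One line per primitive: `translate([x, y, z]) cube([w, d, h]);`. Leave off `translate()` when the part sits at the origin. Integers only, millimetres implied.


translate([285, 309, 0]) cube([78, 78, 495]);
translate([285, 1147, 0]) cube([78, 78, 495]);
translate([2223, 309, 0]) cube([78, 78, 495]);
translate([2223, 1147, 0]) cube([78, 78, 495]);
translate([363, 309, 230]) cube([1860, 24, 141]);
translate([363, 1201, 230]) cube([1860, 24, 141]);
translate([285, 387, 230]) cube([24, 760, 141]);
translate([2277, 387, 230]) cube([24, 760, 141]);
translate([401, 309, 371]) cube([92, 916, 20]);
translate([531, 309, 371]) cube([92, 916, 20]);
translate([661, 309, 371]) cube([92, 916, 20]);
translate([791, 309, 371]) cube([92, 916, 20]);
translate([921, 309, 371]) cube([92, 916, 20]);
translate([1051, 309, 371]) cube([92, 916, 20]);
translate([1181, 309, 371]) cube([92, 916, 20]);
translate([1311, 309, 371]) cube([92, 916, 20]);
translate([1441, 309, 371]) cube([92, 916, 20]);
translate([1571, 309, 371]) cube([92, 916, 20]);
translate([1701, 309, 371]) cube([92, 916, 20]);
translate([1831, 309, 371]) cube([92, 916, 20]);
translate([1961, 309, 371]) cube([92, 916, 20]);
translate([2091, 309, 371]) cube([92, 916, 20]);


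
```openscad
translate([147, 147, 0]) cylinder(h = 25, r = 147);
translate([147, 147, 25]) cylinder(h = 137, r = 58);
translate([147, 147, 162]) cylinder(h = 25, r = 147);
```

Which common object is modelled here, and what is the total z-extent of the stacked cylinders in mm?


A spool. The overall height is 187 mm.

Three coaxial cylinders, large–small–large — a spool. Two 25 mm flanges and a 137 mm core give 25 + 137 + 25 = 187 mm.


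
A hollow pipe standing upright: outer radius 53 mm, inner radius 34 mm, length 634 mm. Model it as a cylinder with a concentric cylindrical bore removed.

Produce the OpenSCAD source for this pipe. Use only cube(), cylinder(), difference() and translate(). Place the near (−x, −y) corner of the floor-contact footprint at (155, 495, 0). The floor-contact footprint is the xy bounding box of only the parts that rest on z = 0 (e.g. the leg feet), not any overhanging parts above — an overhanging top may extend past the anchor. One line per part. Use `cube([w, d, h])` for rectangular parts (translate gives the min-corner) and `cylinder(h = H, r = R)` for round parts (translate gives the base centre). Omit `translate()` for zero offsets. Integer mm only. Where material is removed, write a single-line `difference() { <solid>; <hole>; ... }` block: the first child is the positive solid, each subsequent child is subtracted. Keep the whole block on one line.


difference() { translate([208, 548, 0]) cylinder(h = 634, r = 53); translate([208, 548, 0]) cylinder(h = 634, r = 34); }


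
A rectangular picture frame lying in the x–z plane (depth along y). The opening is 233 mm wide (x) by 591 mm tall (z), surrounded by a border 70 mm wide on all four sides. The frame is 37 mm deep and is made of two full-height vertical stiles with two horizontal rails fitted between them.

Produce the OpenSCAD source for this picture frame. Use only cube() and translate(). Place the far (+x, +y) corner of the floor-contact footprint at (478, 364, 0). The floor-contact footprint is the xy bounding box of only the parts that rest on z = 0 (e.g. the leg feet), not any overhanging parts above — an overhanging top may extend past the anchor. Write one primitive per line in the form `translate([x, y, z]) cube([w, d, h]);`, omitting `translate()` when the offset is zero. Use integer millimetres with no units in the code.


translate([105, 327, 0]) cube([70, 37, 731]);
translate([408, 327, 0]) cube([70, 37, 731]);
translate([175, 327, 0]) cube([233, 37, 70]);
translate([175, 327, 661]) cube([233, 37, 70]);


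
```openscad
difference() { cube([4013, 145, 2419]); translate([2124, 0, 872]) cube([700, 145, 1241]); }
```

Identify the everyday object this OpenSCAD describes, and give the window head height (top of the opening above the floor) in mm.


A wall with a window opening. The window head height is 2113 mm.

A wall with a rectangular opening subtracted — a window. Sill at z = 872, opening 1241 mm tall, so the head is at 872 + 1241 = 2113 mm.


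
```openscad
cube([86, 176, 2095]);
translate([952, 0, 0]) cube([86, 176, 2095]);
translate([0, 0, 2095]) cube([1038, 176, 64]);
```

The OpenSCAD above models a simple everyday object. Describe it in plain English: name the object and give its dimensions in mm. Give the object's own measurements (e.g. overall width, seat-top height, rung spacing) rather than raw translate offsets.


A door frame. The clear opening is 866 mm wide and 2095 mm high. Two 86 mm wide jambs, 176 mm deep, stand either side of the opening from the floor to the top of the opening. A 64 mm thick head sits across the top of both jambs, spanning the full outside width of the frame.


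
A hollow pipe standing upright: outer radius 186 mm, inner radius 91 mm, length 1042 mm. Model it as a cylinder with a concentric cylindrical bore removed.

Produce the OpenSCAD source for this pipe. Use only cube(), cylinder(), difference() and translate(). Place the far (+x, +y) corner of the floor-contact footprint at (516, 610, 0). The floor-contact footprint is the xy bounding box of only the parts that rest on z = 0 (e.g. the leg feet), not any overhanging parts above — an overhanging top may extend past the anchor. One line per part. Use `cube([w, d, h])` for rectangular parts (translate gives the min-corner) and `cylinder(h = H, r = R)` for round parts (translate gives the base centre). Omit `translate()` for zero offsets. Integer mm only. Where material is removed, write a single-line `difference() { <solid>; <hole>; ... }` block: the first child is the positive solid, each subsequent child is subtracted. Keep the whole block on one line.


difference() { translate([330, 424, 0]) cylinder(h = 1042, r = 186); translate([330, 424, 0]) cylinder(h = 1042, r = 91); }


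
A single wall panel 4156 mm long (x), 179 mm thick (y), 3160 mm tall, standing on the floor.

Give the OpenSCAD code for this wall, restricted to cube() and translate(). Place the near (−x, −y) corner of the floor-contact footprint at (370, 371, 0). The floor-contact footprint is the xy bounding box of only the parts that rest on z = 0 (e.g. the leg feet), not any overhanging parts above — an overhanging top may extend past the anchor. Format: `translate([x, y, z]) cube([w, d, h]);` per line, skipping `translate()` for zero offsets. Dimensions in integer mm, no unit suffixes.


translate([370, 371, 0]) cube([4156, 179, 3160]);


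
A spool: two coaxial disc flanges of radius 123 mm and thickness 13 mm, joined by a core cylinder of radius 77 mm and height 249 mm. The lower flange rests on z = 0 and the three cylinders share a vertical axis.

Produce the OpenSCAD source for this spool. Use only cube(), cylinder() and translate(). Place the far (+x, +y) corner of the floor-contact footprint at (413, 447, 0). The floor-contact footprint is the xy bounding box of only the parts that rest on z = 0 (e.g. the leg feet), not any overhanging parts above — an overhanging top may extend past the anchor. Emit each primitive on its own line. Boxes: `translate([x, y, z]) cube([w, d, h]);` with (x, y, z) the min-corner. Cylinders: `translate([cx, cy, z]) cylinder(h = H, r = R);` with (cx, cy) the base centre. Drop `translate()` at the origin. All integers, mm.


translate([290, 324, 0]) cylinder(h = 13, r = 123);
translate([290, 324, 13]) cylinder(h = 249, r = 77);
translate([290, 324, 262]) cylinder(h = 13, r = 123);


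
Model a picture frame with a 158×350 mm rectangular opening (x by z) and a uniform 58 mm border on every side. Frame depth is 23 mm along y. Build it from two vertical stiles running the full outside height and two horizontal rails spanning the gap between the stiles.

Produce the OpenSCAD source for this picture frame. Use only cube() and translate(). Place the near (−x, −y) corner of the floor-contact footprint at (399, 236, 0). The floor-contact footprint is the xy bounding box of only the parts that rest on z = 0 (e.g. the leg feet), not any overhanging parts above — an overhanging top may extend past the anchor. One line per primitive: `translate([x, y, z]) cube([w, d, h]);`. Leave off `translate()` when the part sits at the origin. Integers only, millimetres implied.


translate([399, 236, 0]) cube([58, 23, 466]);
translate([615, 236, 0]) cube([58, 23, 466]);
translate([457, 236, 0]) cube([158, 23, 58]);
translate([457, 236, 408]) cube([158, 23, 58]);
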